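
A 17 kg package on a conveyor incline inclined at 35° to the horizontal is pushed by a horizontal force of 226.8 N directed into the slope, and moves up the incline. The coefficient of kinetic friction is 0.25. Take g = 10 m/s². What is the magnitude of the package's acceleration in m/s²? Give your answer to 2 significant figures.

The horizontal push has components F cos 35° = 226.8 × 0.8192 = 185.795 N up the incline and F sin 35° = 226.8 × 0.5736 = 130.092 N pressing into the surface.
The normal force is therefore N = mg cos 35° + F sin 35° = 139.264 + 130.092 = 269.356 N, and kinetic friction down the slope is μN = 0.25 × 269.356 = 67.339 N.
Along the incline: F cos 35° − mg sin 35° − μN = ma, so 185.795 − 97.512 − 67.339 = 17 a, giving a = 1.2320 m/s².

1.2 m/s²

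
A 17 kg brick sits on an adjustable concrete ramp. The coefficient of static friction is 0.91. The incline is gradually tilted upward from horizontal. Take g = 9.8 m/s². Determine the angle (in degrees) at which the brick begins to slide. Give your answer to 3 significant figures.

At the threshold of sliding, static friction is at its maximum μ_s N and exactly balances the weight component along the incline: mg sin θ = μ_s mg cos θ.
Hence tan θ = μ_s = 0.91, so θ = arctan(0.91) = 42.3022°.

42.3°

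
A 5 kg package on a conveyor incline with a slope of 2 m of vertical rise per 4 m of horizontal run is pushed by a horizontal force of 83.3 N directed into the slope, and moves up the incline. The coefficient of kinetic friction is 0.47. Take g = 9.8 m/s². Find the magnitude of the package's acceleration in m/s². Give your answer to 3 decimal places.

2.897 m/s²

The horizontal push has components F cos 26.57° = 83.3 × 0.8944 = 74.504 N up the incline and F sin 26.57° = 83.3 × 0.4472 = 37.252 N pressing into the surface.
The normal force is therefore N = mg cos 26.57° + F sin 26.57° = 43.826 + 37.252 = 81.078 N, and kinetic friction down the slope is μN = 0.47 × 81.078 = 38.107 N.
Along the incline: F cos 26.57° − mg sin 26.57° − μN = ma, so 74.504 − 21.913 − 38.107 = 5 a, giving a = 2.8968 m/s².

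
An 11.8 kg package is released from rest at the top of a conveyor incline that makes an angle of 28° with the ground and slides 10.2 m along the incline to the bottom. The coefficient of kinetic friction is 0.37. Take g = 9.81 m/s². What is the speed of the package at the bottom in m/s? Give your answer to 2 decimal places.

The weight component along the incline is mg sin 28° = 54.345 N and the normal force is N = mg cos 28° = 102.208 N.
Friction up the slope is f = μN = 0.37 × 102.208 = 37.817 N, so the net downslope force is 54.345 − 37.817 = 16.528 N and a = 16.528 / 11.8 = 1.4007 m/s².
Starting from rest over a distance of 10.2 m, v² = 2aL = 2 × 1.4007 × 10.2 = 28.5743, so v = 5.3455 m/s.

5.35 m/s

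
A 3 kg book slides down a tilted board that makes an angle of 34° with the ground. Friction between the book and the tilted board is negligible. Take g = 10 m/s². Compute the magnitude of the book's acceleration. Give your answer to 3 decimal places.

5.592 m/s²

Resolving the weight along the incline: the component pulling the book down the slope is mg sin 34° = 3 × 10 × 0.5592 = 16.776 N, and the normal force is N = mg cos 34° = 3 × 10 × 0.8290 = 24.870 N.
With no friction the net force along the incline is 16.776 N, so a = g sin 34° = 16.776 / 3 = 5.5920 m/s².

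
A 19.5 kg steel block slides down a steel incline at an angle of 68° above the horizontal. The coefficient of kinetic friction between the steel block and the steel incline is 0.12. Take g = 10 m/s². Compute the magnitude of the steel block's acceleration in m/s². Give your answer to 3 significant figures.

8.82 m/s²

Resolving the weight along the incline: the component pulling the steel block down the slope is mg sin 68° = 19.5 × 10 × 0.9272 = 180.804 N, and the normal force is N = mg cos 68° = 19.5 × 10 × 0.3746 = 73.047 N.
Kinetic friction acts up the slope with magnitude f = μN = 0.12 × 73.047 = 8.766 N.
Net force along the incline is 180.804 − 8.766 = 172.038 N, so a = 172.038 / 19.5 = 8.8225 m/s².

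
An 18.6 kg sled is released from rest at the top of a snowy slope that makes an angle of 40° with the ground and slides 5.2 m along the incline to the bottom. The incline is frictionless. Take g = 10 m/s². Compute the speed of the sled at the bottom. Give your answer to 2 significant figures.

The weight component along the incline is mg sin 40° = 119.558 N and the normal force is N = mg cos 40° = 142.484 N.
With no friction, a = g sin 40° = 6.4279 m/s².
Starting from rest over a distance of 5.2 m, v² = 2aL = 2 × 6.4279 × 5.2 = 66.8502, so v = 8.1762 m/s.

8.2 m/s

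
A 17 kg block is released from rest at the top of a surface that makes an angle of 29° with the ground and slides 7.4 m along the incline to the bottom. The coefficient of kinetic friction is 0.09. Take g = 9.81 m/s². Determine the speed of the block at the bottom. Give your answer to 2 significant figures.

The weight component along the incline is mg sin 29° = 80.852 N and the normal force is N = mg cos 29° = 145.860 N.
Friction up the slope is f = μN = 0.09 × 145.860 = 13.127 N, so the net downslope force is 80.852 − 13.127 = 67.725 N and a = 67.725 / 17 = 3.9838 m/s².
Starting from rest over a distance of 7.4 m, v² = 2aL = 2 × 3.9838 × 7.4 = 58.9602, so v = 7.6786 m/s.

7.7 m/s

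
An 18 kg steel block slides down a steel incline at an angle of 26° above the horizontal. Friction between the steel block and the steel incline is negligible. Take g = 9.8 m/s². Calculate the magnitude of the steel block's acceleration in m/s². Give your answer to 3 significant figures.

Resolving the weight along the incline: the component pulling the steel block down the slope is mg sin 26° = 18 × 9.8 × 0.4384 = 77.334 N, and the normal force is N = mg cos 26° = 18 × 9.8 × 0.8988 = 158.548 N.
With no friction the net force along the incline is 77.334 N, so a = g sin 26° = 77.334 / 18 = 4.2963 m/s².

4.30 m/s²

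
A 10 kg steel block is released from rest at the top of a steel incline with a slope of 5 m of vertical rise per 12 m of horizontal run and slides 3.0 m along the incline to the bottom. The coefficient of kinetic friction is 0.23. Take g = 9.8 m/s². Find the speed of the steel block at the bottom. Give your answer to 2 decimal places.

3.18 m/s

The weight component along the incline is mg sin 22.62° = 37.692 N and the normal force is N = mg cos 22.62° = 90.462 N.
Friction up the slope is f = μN = 0.23 × 90.462 = 20.806 N, so the net downslope force is 37.692 − 20.806 = 16.886 N and a = 16.886 / 10 = 1.6886 m/s².
Starting from rest over a distance of 3.0 m, v² = 2aL = 2 × 1.6886 × 3.0 = 10.1316, so v = 3.1830 m/s.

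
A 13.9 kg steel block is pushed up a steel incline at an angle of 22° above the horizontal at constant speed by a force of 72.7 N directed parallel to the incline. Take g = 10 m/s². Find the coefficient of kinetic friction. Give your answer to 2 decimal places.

0.16

At constant speed ΣF = 0 along the incline. The applied 72.7 N acts up the slope; the weight component mg sin 22° = 52.070 N and kinetic friction μN both act down the slope.
So 72.7 = 52.070 + μ × 128.879, giving μ = (72.7 − 52.070) / 128.879 = 0.1601.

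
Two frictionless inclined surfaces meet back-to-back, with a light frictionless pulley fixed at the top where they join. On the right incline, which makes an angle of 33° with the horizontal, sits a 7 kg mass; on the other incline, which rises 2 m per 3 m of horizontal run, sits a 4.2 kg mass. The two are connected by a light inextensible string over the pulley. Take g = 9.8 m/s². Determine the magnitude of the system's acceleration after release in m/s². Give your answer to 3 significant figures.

1.30 m/s²

Resolve each weight along its own incline: the 7 kg mass has component 7 × 9.8 × sin 33° = 37.362 N down its slope, and the 4.2 kg mass has 4.2 × 9.8 × sin 33.69° = 22.831 N down its slope.
The 7 kg side's 37.362 N exceeds the other side's 22.831 N, so that mass slides down and the 4.2 kg mass slides up. Taking that direction as positive, Newton's second law for the whole system gives 37.362 − 22.831 = (7 + 4.2) a, so a = 14.531 / 11.2 = 1.2974 m/s².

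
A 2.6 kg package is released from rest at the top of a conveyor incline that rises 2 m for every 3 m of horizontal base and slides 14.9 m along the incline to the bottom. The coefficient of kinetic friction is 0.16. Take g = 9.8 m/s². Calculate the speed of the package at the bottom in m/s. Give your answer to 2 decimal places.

The weight component along the incline is mg sin 33.69° = 14.134 N and the normal force is N = mg cos 33.69° = 21.201 N.
Friction up the slope is f = μN = 0.16 × 21.201 = 3.392 N, so the net downslope force is 14.134 − 3.392 = 10.742 N and a = 10.742 / 2.6 = 4.1315 m/s².
Starting from rest over a distance of 14.9 m, v² = 2aL = 2 × 4.1315 × 14.9 = 123.1187, so v = 11.0959 m/s.

11.10 m/s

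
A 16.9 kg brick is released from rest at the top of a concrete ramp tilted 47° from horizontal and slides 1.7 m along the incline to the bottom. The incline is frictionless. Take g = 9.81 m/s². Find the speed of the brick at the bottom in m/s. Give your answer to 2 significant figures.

4.9 m/s

The weight component along the incline is mg sin 47° = 121.250 N and the normal force is N = mg cos 47° = 113.068 N.
With no friction, a = g sin 47° = 7.1746 m/s².
Starting from rest over a distance of 1.7 m, v² = 2aL = 2 × 7.1746 × 1.7 = 24.3936, so v = 4.9390 m/s.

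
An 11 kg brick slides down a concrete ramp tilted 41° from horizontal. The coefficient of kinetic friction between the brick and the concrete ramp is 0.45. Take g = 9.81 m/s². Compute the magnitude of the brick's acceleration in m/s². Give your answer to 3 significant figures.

Resolving the weight along the incline: the component pulling the brick down the slope is mg sin 41° = 11 × 9.81 × 0.6561 = 70.800 N, and the normal force is N = mg cos 41° = 11 × 9.81 × 0.7547 = 81.440 N.
Kinetic friction acts up the slope with magnitude f = μN = 0.45 × 81.440 = 36.648 N.
Net force along the incline is 70.800 − 36.648 = 34.152 N, so a = 34.152 / 11 = 3.1047 m/s².

3.10 m/s²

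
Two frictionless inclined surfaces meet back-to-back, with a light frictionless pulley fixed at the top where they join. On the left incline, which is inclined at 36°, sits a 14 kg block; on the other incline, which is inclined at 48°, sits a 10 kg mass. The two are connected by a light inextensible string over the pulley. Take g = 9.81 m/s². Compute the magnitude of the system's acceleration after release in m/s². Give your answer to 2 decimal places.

0.33 m/s²

Resolve each weight along its own incline: the 14 kg mass has component 14 × 9.81 × sin 36° = 80.726 N down its slope, and the 10 kg mass has 10 × 9.81 × sin 48° = 72.903 N down its slope.
The 14 kg side's 80.726 N exceeds the other side's 72.903 N, so that mass slides down and the 10 kg mass slides up. Taking that direction as positive, Newton's second law for the whole system gives 80.726 − 72.903 = (14 + 10) a, so a = 7.823 / 24 = 0.3260 m/s².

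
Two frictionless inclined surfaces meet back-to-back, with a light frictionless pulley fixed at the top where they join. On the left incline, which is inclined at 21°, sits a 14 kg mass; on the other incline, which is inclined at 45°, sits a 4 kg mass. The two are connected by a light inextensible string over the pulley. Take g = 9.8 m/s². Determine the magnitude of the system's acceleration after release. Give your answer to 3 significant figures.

Resolve each weight along its own incline: the 14 kg mass has component 14 × 9.8 × sin 21° = 49.168 N down its slope, and the 4 kg mass has 4 × 9.8 × sin 45° = 27.719 N down its slope.
The 14 kg side's 49.168 N exceeds the other side's 27.719 N, so that mass slides down and the 4 kg mass slides up. Taking that direction as positive, Newton's second law for the whole system gives 49.168 − 27.719 = (14 + 4) a, so a = 21.449 / 18 = 1.1916 m/s².

1.19 m/s²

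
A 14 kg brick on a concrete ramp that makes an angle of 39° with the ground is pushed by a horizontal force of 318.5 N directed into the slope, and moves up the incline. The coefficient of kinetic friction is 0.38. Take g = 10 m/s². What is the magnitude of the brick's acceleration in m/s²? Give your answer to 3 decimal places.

The horizontal push has components F cos 39° = 318.5 × 0.7771 = 247.506 N up the incline and F sin 39° = 318.5 × 0.6293 = 200.432 N pressing into the surface.
The normal force is therefore N = mg cos 39° + F sin 39° = 108.794 + 200.432 = 309.226 N, and kinetic friction down the slope is μN = 0.38 × 309.226 = 117.506 N.
Along the incline: F cos 39° − mg sin 39° − μN = ma, so 247.506 − 88.102 − 117.506 = 14 a, giving a = 2.9927 m/s².

2.993 m/s²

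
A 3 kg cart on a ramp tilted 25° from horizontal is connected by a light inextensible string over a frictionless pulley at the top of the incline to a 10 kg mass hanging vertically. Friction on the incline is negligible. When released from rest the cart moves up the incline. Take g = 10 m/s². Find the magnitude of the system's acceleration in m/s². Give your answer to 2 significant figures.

6.7 m/s²

For the cart on the incline: the weight component along the slope is m₁g sin 25° = 3 × 10 × 0.4226 = 12.678 N and the normal force is N = m₁g cos 25° = 27.189 N.
Newton's second law for the cart (up-slope positive): T − 12.678 = 3 a. For the hanging mass (downward positive): 10 × 10 − T = 10 a.
Adding the two equations eliminates T: 87.322 = 13 a, so a = 6.7171 m/s².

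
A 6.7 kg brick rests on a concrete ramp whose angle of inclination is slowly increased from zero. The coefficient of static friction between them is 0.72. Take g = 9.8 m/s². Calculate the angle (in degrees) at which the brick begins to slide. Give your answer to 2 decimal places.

At the threshold of sliding, static friction is at its maximum μ_s N and exactly balances the weight component along the incline: mg sin θ = μ_s mg cos θ.
Hence tan θ = μ_s = 0.72, so θ = arctan(0.72) = 35.7539°.

35.75°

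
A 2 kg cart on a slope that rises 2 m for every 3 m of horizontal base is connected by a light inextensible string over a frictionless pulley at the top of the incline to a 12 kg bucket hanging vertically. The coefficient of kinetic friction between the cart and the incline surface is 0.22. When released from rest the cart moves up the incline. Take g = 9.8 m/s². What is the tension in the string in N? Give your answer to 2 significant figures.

For the cart on the incline: the weight component along the slope is m₁g sin 33.69° = 2 × 9.8 × 0.5547 = 10.872 N and the normal force is N = m₁g cos 33.69° = 16.308 N.
Kinetic friction opposes the cart's motion up the incline: f = μN = 0.22 × 16.308 = 3.588 N acting down the slope.
Newton's second law for the cart (up-slope positive): T − 10.872 − 3.588 = 2 a. For the hanging bucket (downward positive): 12 × 9.8 − T = 12 a.
Adding the two equations eliminates T: 103.140 = 14 a, so a = 7.3671 m/s².
Then from the hanging bucket's equation, T = 12 × (9.8 − 7.3671) = 29.195 N.

29 N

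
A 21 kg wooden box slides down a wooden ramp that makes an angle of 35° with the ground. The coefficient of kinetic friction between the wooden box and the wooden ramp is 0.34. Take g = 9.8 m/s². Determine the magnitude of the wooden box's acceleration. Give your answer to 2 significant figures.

2.9 m/s²

Resolving the weight along the incline: the component pulling the wooden box down the slope is mg sin 35° = 21 × 9.8 × 0.5736 = 118.047 N, and the normal force is N = mg cos 35° = 21 × 9.8 × 0.8192 = 168.591 N.
Kinetic friction acts up the slope with magnitude f = μN = 0.34 × 168.591 = 57.321 N.
Net force along the incline is 118.047 − 57.321 = 60.726 N, so a = 60.726 / 21 = 2.8917 m/s².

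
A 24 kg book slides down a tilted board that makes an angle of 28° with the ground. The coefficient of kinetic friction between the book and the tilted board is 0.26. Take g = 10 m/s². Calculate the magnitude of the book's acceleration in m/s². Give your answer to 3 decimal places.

Resolving the weight along the incline: the component pulling the book down the slope is mg sin 28° = 24 × 10 × 0.4695 = 112.680 N, and the normal force is N = mg cos 28° = 24 × 10 × 0.8829 = 211.896 N.
Kinetic friction acts up the slope with magnitude f = μN = 0.26 × 211.896 = 55.093 N.
Net force along the incline is 112.680 − 55.093 = 57.587 N, so a = 57.587 / 24 = 2.3995 m/s².

2.399 m/s²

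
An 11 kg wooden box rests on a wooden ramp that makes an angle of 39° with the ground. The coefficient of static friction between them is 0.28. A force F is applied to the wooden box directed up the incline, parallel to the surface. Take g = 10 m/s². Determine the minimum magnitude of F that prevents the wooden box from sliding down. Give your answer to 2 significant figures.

The normal force is N = mg cos 39° = 85.486 N. With F at its minimum the wooden box is on the verge of sliding down, so static friction is at its maximum μ_s N = 0.28 × 85.486 = 23.936 N and acts up the slope.
Equilibrium along the incline: F + μ_s N = mg sin 39°, so F = 69.225 − 23.936 = 45.289 N.

45 N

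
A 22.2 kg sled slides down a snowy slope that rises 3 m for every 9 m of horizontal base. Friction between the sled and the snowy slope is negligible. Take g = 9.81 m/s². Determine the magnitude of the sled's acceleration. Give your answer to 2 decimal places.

Resolving the weight along the incline: the component pulling the sled down the slope is mg sin 18.43° = 22.2 × 9.81 × 0.3162 = 68.863 N, and the normal force is N = mg cos 18.43° = 22.2 × 9.81 × 0.9487 = 206.610 N.
With no friction the net force along the incline is 68.863 N, so a = g sin 18.43° = 68.863 / 22.2 = 3.1019 m/s².

3.10 m/s²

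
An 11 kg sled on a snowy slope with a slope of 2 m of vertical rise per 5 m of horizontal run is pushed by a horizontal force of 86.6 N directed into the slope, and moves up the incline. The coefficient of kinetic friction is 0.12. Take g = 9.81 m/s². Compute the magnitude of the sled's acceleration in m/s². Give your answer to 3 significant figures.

The horizontal push has components F cos 21.80° = 86.6 × 0.9285 = 80.408 N up the incline and F sin 21.80° = 86.6 × 0.3714 = 32.163 N pressing into the surface.
The normal force is therefore N = mg cos 21.80° + F sin 21.80° = 100.194 + 32.163 = 132.357 N, and kinetic friction down the slope is μN = 0.12 × 132.357 = 15.883 N.
Along the incline: F cos 21.80° − mg sin 21.80° − μN = ma, so 80.408 − 40.078 − 15.883 = 11 a, giving a = 2.2225 m/s².

2.22 m/s²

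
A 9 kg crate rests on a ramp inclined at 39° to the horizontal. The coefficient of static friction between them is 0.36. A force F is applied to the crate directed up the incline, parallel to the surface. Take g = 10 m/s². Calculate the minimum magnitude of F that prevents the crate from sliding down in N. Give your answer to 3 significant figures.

The normal force is N = mg cos 39° = 69.943 N. With F at its minimum the crate is on the verge of sliding down, so static friction is at its maximum μ_s N = 0.36 × 69.943 = 25.179 N and acts up the slope.
Equilibrium along the incline: F + μ_s N = mg sin 39°, so F = 56.639 − 25.179 = 31.460 N.

31.5 N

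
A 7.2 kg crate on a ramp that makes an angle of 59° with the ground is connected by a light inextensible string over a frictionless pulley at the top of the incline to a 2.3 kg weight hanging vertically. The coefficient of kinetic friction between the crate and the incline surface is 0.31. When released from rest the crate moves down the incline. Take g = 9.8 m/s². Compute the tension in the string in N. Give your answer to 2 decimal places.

For the crate on the incline: the weight component along the slope is m₁g sin 59° = 7.2 × 9.8 × 0.8572 = 60.484 N and the normal force is N = m₁g cos 59° = 36.341 N.
Kinetic friction opposes the crate's motion down the incline: f = μN = 0.31 × 36.341 = 11.266 N acting up the slope.
Newton's second law for the crate (down-slope positive): 60.484 − 11.266 − T = 7.2 a. For the hanging weight (upward positive): T − 2.3 × 9.8 = 2.3 a.
Adding the two equations eliminates T: 26.678 = 9.5 a, so a = 2.8082 m/s².
Then from the hanging weight's equation, T = 2.3 × (9.8 + 2.8082) = 28.999 N.

29.00 N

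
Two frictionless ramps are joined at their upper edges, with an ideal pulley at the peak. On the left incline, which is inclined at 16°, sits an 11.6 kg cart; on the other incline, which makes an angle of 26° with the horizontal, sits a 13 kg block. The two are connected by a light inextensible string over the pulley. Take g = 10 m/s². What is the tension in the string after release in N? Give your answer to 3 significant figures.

Resolve each weight along its own incline: the 11.6 kg mass has component 11.6 × 10 × sin 16° = 31.974 N down its slope, and the 13 kg mass has 13 × 10 × sin 26° = 56.988 N down its slope.
The 13 kg side's 56.988 N exceeds the other side's 31.974 N, so that mass slides down and the 11.6 kg mass slides up. Taking that direction as positive, Newton's second law for the whole system gives 56.988 − 31.974 = (11.6 + 13) a, so a = 25.014 / 24.6 = 1.0168 m/s².
For the 11.6 kg mass (up-slope positive): T − 31.974 = 11.6 × 1.0168, so T = 43.769 N.

43.8 N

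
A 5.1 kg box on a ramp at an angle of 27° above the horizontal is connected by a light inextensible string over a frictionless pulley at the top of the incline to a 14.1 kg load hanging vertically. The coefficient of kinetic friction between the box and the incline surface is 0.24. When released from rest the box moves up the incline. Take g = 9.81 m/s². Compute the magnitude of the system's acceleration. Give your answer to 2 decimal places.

5.46 m/s²

For the box on the incline: the weight component along the slope is m₁g sin 27° = 5.1 × 9.81 × 0.4540 = 22.714 N and the normal force is N = m₁g cos 27° = 44.578 N.
Kinetic friction opposes the box's motion up the incline: f = μN = 0.24 × 44.578 = 10.699 N acting down the slope.
Newton's second law for the box (up-slope positive): T − 22.714 − 10.699 = 5.1 a. For the hanging load (downward positive): 14.1 × 9.81 − T = 14.1 a.
Adding the two equations eliminates T: 104.908 = 19.2 a, so a = 5.4640 m/s².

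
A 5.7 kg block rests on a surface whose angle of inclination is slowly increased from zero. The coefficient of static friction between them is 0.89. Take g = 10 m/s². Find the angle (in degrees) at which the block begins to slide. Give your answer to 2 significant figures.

42°

At the threshold of sliding, static friction is at its maximum μ_s N and exactly balances the weight component along the incline: mg sin θ = μ_s mg cos θ.
Hence tan θ = μ_s = 0.89, so θ = arctan(0.89) = 41.6691°.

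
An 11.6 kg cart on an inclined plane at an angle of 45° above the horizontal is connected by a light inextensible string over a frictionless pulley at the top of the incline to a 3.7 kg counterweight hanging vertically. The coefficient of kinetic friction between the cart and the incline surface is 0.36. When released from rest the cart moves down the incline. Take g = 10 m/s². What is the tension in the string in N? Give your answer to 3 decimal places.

For the cart on the incline: the weight component along the slope is m₁g sin 45° = 11.6 × 10 × 0.7071 = 82.024 N and the normal force is N = m₁g cos 45° = 82.024 N.
Kinetic friction opposes the cart's motion down the incline: f = μN = 0.36 × 82.024 = 29.529 N acting up the slope.
Newton's second law for the cart (down-slope positive): 82.024 − 29.529 − T = 11.6 a. For the hanging counterweight (upward positive): T − 3.7 × 10 = 3.7 a.
Adding the two equations eliminates T: 15.495 = 15.3 a, so a = 1.0127 m/s².
Then from the hanging counterweight's equation, T = 3.7 × (10 + 1.0127) = 40.747 N.

40.747 N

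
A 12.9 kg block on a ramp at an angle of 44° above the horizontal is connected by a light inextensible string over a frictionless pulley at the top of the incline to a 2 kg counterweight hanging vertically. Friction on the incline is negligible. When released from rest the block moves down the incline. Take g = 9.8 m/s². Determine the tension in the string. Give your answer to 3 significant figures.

For the block on the incline: the weight component along the slope is m₁g sin 44° = 12.9 × 9.8 × 0.6947 = 87.824 N and the normal force is N = m₁g cos 44° = 90.939 N.
Newton's second law for the block (down-slope positive): 87.824 − T = 12.9 a. For the hanging counterweight (upward positive): T − 2 × 9.8 = 2 a.
Adding the two equations eliminates T: 68.224 = 14.9 a, so a = 4.5788 m/s².
Then from the hanging counterweight's equation, T = 2 × (9.8 + 4.5788) = 28.758 N.

28.8 N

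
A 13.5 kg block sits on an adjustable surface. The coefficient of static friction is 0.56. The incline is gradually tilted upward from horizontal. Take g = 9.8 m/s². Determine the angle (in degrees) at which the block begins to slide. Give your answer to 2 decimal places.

At the threshold of sliding, static friction is at its maximum μ_s N and exactly balances the weight component along the incline: mg sin θ = μ_s mg cos θ.
Hence tan θ = μ_s = 0.56, so θ = arctan(0.56) = 29.2488°.

29.25°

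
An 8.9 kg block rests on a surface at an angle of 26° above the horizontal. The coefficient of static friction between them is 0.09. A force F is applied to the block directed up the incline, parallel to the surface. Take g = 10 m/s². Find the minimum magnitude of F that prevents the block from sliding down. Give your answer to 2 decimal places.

31.82 N

The normal force is N = mg cos 26° = 79.993 N. With F at its minimum the block is on the verge of sliding down, so static friction is at its maximum μ_s N = 0.09 × 79.993 = 7.199 N and acts up the slope.
Equilibrium along the incline: F + μ_s N = mg sin 26°, so F = 39.015 − 7.199 = 31.816 N.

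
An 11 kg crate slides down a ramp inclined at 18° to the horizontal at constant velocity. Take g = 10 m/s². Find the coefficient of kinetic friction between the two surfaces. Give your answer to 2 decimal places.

0.32

At constant velocity the net force along the incline is zero: mg sin 18° = μ mg cos 18°.
So μ = tan 18° = 0.3090 / 0.9511 = 0.3249.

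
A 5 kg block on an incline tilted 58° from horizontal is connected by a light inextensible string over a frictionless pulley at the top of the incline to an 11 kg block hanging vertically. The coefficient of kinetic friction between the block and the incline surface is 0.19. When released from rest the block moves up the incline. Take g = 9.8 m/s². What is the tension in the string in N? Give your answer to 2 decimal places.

For the block on the incline: the weight component along the slope is m₁g sin 58° = 5 × 9.8 × 0.8480 = 41.552 N and the normal force is N = m₁g cos 58° = 25.966 N.
Kinetic friction opposes the block's motion up the incline: f = μN = 0.19 × 25.966 = 4.934 N acting down the slope.
Newton's second law for the block (up-slope positive): T − 41.552 − 4.934 = 5 a. For the hanging block (downward positive): 11 × 9.8 − T = 11 a.
Adding the two equations eliminates T: 61.314 = 16 a, so a = 3.8321 m/s².
Then from the hanging block's equation, T = 11 × (9.8 − 3.8321) = 65.647 N.

65.65 N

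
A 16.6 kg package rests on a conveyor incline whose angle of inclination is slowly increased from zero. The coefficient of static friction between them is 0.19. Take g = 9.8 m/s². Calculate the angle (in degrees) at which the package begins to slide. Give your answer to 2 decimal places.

At the threshold of sliding, static friction is at its maximum μ_s N and exactly balances the weight component along the incline: mg sin θ = μ_s mg cos θ.
Hence tan θ = μ_s = 0.19, so θ = arctan(0.19) = 10.7580°.

10.76°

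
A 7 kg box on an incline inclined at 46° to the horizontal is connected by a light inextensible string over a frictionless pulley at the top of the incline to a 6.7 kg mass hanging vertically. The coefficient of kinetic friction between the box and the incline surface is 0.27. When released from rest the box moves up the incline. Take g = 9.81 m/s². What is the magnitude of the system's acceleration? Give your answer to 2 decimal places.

0.25 m/s²

For the box on the incline: the weight component along the slope is m₁g sin 46° = 7 × 9.81 × 0.7193 = 49.394 N and the normal force is N = m₁g cos 46° = 47.702 N.
Kinetic friction opposes the box's motion up the incline: f = μN = 0.27 × 47.702 = 12.880 N acting down the slope.
Newton's second law for the box (up-slope positive): T − 49.394 − 12.880 = 7 a. For the hanging mass (downward positive): 6.7 × 9.81 − T = 6.7 a.
Adding the two equations eliminates T: 3.453 = 13.7 a, so a = 0.2520 m/s².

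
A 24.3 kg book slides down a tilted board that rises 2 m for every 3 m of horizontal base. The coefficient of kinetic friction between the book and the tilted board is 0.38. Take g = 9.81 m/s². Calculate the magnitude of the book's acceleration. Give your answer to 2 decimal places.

Resolving the weight along the incline: the component pulling the book down the slope is mg sin 33.69° = 24.3 × 9.81 × 0.5547 = 132.231 N, and the normal force is N = mg cos 33.69° = 24.3 × 9.81 × 0.8321 = 198.358 N.
Kinetic friction acts up the slope with magnitude f = μN = 0.38 × 198.358 = 75.376 N.
Net force along the incline is 132.231 − 75.376 = 56.855 N, so a = 56.855 / 24.3 = 2.3397 m/s².

2.34 m/s²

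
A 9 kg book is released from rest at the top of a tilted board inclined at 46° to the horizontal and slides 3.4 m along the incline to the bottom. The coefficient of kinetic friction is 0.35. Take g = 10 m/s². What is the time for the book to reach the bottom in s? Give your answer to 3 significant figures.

1.19 s

The weight component along the incline is mg sin 46° = 64.741 N and the normal force is N = mg cos 46° = 62.519 N.
Friction up the slope is f = μN = 0.35 × 62.519 = 21.882 N, so the net downslope force is 64.741 − 21.882 = 42.859 N and a = 42.859 / 9 = 4.7621 m/s².
Starting from rest, L = ½at², so t = √(2L/a) = √(2 × 3.4 / 4.7621) = 1.1950 s.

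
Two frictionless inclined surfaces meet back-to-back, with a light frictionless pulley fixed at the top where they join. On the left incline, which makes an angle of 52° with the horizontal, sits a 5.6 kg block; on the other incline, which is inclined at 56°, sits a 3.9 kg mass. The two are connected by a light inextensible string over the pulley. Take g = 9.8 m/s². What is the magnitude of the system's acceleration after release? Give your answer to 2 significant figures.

Resolve each weight along its own incline: the 5.6 kg mass has component 5.6 × 9.8 × sin 52° = 43.246 N down its slope, and the 3.9 kg mass has 3.9 × 9.8 × sin 56° = 31.686 N down its slope.
The 5.6 kg side's 43.246 N exceeds the other side's 31.686 N, so that mass slides down and the 3.9 kg mass slides up. Taking that direction as positive, Newton's second law for the whole system gives 43.246 − 31.686 = (5.6 + 3.9) a, so a = 11.560 / 9.5 = 1.2168 m/s².

1.2 m/s²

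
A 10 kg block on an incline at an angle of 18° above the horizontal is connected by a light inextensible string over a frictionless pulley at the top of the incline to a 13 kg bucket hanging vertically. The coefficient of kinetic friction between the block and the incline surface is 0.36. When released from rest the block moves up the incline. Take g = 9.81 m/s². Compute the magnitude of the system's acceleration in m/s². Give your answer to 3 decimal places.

2.766 m/s²

For the block on the incline: the weight component along the slope is m₁g sin 18° = 10 × 9.81 × 0.3090 = 30.313 N and the normal force is N = m₁g cos 18° = 93.299 N.
Kinetic friction opposes the block's motion up the incline: f = μN = 0.36 × 93.299 = 33.588 N acting down the slope.
Newton's second law for the block (up-slope positive): T − 30.313 − 33.588 = 10 a. For the hanging bucket (downward positive): 13 × 9.81 − T = 13 a.
Adding the two equations eliminates T: 63.629 = 23 a, so a = 2.7665 m/s².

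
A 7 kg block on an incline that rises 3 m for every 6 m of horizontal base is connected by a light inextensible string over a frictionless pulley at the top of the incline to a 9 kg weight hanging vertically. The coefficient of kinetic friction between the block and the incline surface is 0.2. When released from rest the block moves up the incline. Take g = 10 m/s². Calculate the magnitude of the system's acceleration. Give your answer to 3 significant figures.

2.89 m/s²

For the block on the incline: the weight component along the slope is m₁g sin 26.57° = 7 × 10 × 0.4472 = 31.304 N and the normal force is N = m₁g cos 26.57° = 62.610 N.
Kinetic friction opposes the block's motion up the incline: f = μN = 0.2 × 62.610 = 12.522 N acting down the slope.
Newton's second law for the block (up-slope positive): T − 31.304 − 12.522 = 7 a. For the hanging weight (downward positive): 9 × 10 − T = 9 a.
Adding the two equations eliminates T: 46.174 = 16 a, so a = 2.8859 m/s².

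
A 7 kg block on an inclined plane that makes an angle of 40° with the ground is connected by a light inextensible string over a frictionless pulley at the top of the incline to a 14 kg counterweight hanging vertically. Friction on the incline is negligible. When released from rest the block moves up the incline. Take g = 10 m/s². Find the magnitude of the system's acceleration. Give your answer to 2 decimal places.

For the block on the incline: the weight component along the slope is m₁g sin 40° = 7 × 10 × 0.6428 = 44.996 N and the normal force is N = m₁g cos 40° = 53.623 N.
Newton's second law for the block (up-slope positive): T − 44.996 = 7 a. For the hanging counterweight (downward positive): 14 × 10 − T = 14 a.
Adding the two equations eliminates T: 95.004 = 21 a, so a = 4.5240 m/s².

4.52 m/s²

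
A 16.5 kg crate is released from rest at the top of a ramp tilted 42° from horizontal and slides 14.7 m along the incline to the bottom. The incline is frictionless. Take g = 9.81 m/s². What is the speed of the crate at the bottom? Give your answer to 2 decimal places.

The weight component along the incline is mg sin 42° = 108.309 N and the normal force is N = mg cos 42° = 120.289 N.
With no friction, a = g sin 42° = 6.5642 m/s².
Starting from rest over a distance of 14.7 m, v² = 2aL = 2 × 6.5642 × 14.7 = 192.9875, so v = 13.8920 m/s.

13.89 m/s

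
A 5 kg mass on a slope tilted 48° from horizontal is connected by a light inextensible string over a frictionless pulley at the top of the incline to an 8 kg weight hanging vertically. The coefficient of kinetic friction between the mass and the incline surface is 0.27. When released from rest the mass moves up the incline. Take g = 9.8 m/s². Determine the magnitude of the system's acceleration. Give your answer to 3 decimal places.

2.549 m/s²

For the mass on the incline: the weight component along the slope is m₁g sin 48° = 5 × 9.8 × 0.7431 = 36.412 N and the normal force is N = m₁g cos 48° = 32.787 N.
Kinetic friction opposes the mass's motion up the incline: f = μN = 0.27 × 32.787 = 8.852 N acting down the slope.
Newton's second law for the mass (up-slope positive): T − 36.412 − 8.852 = 5 a. For the hanging weight (downward positive): 8 × 9.8 − T = 8 a.
Adding the two equations eliminates T: 33.136 = 13 a, so a = 2.5489 m/s².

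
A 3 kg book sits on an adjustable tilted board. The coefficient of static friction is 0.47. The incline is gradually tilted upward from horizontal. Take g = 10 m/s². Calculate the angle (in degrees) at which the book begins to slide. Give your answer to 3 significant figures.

At the threshold of sliding, static friction is at its maximum μ_s N and exactly balances the weight component along the incline: mg sin θ = μ_s mg cos θ.
Hence tan θ = μ_s = 0.47, so θ = arctan(0.47) = 25.1735°.

25.2°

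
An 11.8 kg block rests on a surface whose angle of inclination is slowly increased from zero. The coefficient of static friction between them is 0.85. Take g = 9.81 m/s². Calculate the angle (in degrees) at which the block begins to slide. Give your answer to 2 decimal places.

40.36°

At the threshold of sliding, static friction is at its maximum μ_s N and exactly balances the weight component along the incline: mg sin θ = μ_s mg cos θ.
Hence tan θ = μ_s = 0.85, so θ = arctan(0.85) = 40.3645°.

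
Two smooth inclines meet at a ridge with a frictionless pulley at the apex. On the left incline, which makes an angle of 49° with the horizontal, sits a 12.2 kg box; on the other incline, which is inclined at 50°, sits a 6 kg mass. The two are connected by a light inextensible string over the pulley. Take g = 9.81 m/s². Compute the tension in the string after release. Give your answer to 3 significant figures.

Resolve each weight along its own incline: the 12.2 kg mass has component 12.2 × 9.81 × sin 49° = 90.325 N down its slope, and the 6 kg mass has 6 × 9.81 × sin 50° = 45.089 N down its slope.
The 12.2 kg side's 90.325 N exceeds the other side's 45.089 N, so that mass slides down and the 6 kg mass slides up. Taking that direction as positive, Newton's second law for the whole system gives 90.325 − 45.089 = (12.2 + 6) a, so a = 45.236 / 18.2 = 2.4855 m/s².
For the 6 kg mass (up-slope positive): T − 45.089 = 6 × 2.4855, so T = 60.002 N.

60.0 N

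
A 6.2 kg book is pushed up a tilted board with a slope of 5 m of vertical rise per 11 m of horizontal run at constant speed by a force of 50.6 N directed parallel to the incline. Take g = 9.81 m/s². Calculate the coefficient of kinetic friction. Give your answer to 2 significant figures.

At constant speed ΣF = 0 along the incline. The applied 50.6 N acts up the slope; the weight component mg sin 24.44° = 25.168 N and kinetic friction μN both act down the slope.
So 50.6 = 25.168 + μ × 55.370, giving μ = (50.6 − 25.168) / 55.370 = 0.4593.

0.46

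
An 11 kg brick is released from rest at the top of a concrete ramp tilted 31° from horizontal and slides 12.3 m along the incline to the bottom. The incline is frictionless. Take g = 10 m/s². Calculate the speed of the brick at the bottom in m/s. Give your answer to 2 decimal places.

11.26 m/s

The weight component along the incline is mg sin 31° = 56.654 N and the normal force is N = mg cos 31° = 94.288 N.
With no friction, a = g sin 31° = 5.1504 m/s².
Starting from rest over a distance of 12.3 m, v² = 2aL = 2 × 5.1504 × 12.3 = 126.6998, so v = 11.2561 m/s.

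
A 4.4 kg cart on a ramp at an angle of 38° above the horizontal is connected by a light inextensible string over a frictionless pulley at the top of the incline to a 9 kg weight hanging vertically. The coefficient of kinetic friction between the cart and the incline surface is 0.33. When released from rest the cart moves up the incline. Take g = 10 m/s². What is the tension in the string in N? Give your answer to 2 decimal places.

For the cart on the incline: the weight component along the slope is m₁g sin 38° = 4.4 × 10 × 0.6157 = 27.091 N and the normal force is N = m₁g cos 38° = 34.672 N.
Kinetic friction opposes the cart's motion up the incline: f = μN = 0.33 × 34.672 = 11.442 N acting down the slope.
Newton's second law for the cart (up-slope positive): T − 27.091 − 11.442 = 4.4 a. For the hanging weight (downward positive): 9 × 10 − T = 9 a.
Adding the two equations eliminates T: 51.467 = 13.4 a, so a = 3.8408 m/s².
Then from the hanging weight's equation, T = 9 × (10 − 3.8408) = 55.433 N.

55.43 N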